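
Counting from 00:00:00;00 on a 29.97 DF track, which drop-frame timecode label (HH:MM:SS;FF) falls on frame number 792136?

07:20:30;28

Each 10-minute DF block holds 10 × 60 × 30 − 9 × 2 = 17982 frames. 792136 ÷ 17982 → 44 full blocks, remainder 928.
Within the partial block the first minute is 1800 frames and each further minute 1798, so 0 further minute boundaries passed. Total skipped labels = 18 × 44 + 2 × 0 = 792.
Non-drop label index = 792136 + 792 = 792928; at 30 labels/s that is 07:20:30:28, i.e. DF 07:20:30;28.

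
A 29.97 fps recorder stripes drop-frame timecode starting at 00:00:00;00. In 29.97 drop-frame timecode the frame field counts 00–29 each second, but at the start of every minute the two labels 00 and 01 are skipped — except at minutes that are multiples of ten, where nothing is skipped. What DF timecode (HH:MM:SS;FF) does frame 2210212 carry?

20:29:07;16

Ten DF minutes hold 17982 frames, so frame 2210212 lies in block 122 (frames 2193804–2211785) with 16408 frames into that block.
The block's first minute is 1800 frames and the rest 1798 each; 16408 frames reaches minute 9, so 122 × 18 + 9 × 2 = 2214 labels have been skipped so far.
Adding those back, label number 2210212 + 2214 = 2212426 at 30 labels/s is 73747 s + 16 f = 20 h 29 min 7 s frame 16, i.e. 20:29:07;16.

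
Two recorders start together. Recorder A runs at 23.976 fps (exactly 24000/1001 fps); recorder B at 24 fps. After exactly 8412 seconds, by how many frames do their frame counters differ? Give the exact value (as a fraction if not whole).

201888/1001 frames

A emits 24000/1001 × 8412 = 201888000/1001 frames; B emits 24 × 8412 = 201888.
Difference = 201888/1001 frames (≈ 201.6863); B is ahead of A.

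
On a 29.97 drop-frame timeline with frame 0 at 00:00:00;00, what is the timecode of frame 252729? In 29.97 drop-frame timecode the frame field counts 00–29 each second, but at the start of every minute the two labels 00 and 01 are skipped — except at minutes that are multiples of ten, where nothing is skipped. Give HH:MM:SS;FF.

02:20:32;21

Each 10-minute DF block holds 10 × 60 × 30 − 9 × 2 = 17982 frames. 252729 ÷ 17982 → 14 full blocks, remainder 981.
Within the partial block the first minute is 1800 frames and each further minute 1798, so 0 further minute boundaries passed. Total skipped labels = 18 × 14 + 2 × 0 = 252.
Non-drop label index = 252729 + 252 = 252981; at 30 labels/s that is 02:20:32:21, i.e. DF 02:20:32;21.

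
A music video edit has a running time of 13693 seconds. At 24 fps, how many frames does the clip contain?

328632 frames

Frames = 13693 × 24 = 328632.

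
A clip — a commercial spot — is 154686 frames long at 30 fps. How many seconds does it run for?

Running time = 154686 / (30) = 5156.2 s.

5156.2 seconds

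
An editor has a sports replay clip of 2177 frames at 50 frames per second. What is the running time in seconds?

43.54 seconds

Running time = 2177 / (50) = 43.54 s.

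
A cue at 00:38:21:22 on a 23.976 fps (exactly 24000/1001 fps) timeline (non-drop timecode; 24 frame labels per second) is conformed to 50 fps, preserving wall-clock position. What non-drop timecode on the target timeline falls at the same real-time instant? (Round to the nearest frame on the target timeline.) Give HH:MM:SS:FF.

00:38:24:11

Source frame index: (0×3600 + 38×60 + 21) × 24 + 22 = 55246.
Real time: 55246 / (24000/1001) = 27650623/12000 s.
Target frame: (27650623/12000) × (50) = 27650623/240 ≈ 115210.929 → 115211.
At 50 labels/s: frame 115211 → 00:38:24:11.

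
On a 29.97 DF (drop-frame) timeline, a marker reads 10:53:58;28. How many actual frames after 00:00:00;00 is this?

As if non-drop at 30 labels/s: (10 × 3600 + 53 × 60 + 58) × 30 + 28 = 1177168.
Minute boundaries passed: 653; those not divisible by 10: 653 − 65 = 588; dropped labels = 2 × 588 = 1176.
Actual frame index = 1177168 − 1176 = 1175992.

1175992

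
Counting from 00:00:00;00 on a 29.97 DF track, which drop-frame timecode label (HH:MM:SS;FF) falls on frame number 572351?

05:18:17;15

Each 10-minute DF block holds 10 × 60 × 30 − 9 × 2 = 17982 frames. 572351 ÷ 17982 → 31 full blocks, remainder 14909.
Within the partial block the first minute is 1800 frames and each further minute 1798, so 8 further minute boundaries passed. Total skipped labels = 18 × 31 + 2 × 8 = 574.
Non-drop label index = 572351 + 574 = 572925; at 30 labels/s that is 05:18:17:15, i.e. DF 05:18:17;15.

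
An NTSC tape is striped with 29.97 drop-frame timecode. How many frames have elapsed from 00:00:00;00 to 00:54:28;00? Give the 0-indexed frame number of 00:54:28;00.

97942

As if non-drop at 30 labels/s: (0 × 3600 + 54 × 60 + 28) × 30 + 0 = 98040.
Minute boundaries passed: 54; those not divisible by 10: 54 − 5 = 49; dropped labels = 2 × 49 = 98.
Actual frame index = 98040 − 98 = 97942.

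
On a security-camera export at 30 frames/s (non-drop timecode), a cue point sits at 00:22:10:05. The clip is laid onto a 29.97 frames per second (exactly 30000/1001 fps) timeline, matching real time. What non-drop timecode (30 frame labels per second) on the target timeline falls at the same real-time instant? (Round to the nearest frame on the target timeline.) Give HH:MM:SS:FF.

Source frame index: (0×3600 + 22×60 + 10) × 30 + 5 = 39905.
Real time: 39905 / (30) = 7981/6 s.
Target frame: (7981/6) × (30000/1001) = 39905000/1001 ≈ 39865.135 → 39865.
At 30 labels/s: frame 39865 → 00:22:08:25.

00:22:08:25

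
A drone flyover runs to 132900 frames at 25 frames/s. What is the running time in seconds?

5316 seconds

Running time = 132900 / (25) = 5316 s.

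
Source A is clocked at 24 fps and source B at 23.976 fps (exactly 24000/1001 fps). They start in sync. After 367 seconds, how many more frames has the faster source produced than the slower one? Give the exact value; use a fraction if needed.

A emits 24 × 367 = 8808 frames; B emits 24000/1001 × 367 = 8808000/1001.
Difference = 8808/1001 frames (≈ 8.7992); B is behind A.

8808/1001 frames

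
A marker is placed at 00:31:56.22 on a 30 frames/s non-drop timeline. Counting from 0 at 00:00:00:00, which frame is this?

Total seconds to the label: (0 × 3600 + 31 × 60 + 56) = 1916.
Frame index = 1916 × 30 + 22 = 57502.

frame 57502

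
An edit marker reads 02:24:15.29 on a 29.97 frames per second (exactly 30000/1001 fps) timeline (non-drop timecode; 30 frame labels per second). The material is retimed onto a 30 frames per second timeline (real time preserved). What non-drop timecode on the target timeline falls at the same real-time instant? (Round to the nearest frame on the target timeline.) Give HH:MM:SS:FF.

02:24:24:19

Source frame index: (2×3600 + 24×60 + 15) × 30 + 29 = 259679.
Real time: 259679 / (30000/1001) = 259938679/30000 s.
Target frame: (259938679/30000) × (30) = 259938679/1000 ≈ 259938.679 → 259939.
At 30 labels/s: frame 259939 → 02:24:24:19.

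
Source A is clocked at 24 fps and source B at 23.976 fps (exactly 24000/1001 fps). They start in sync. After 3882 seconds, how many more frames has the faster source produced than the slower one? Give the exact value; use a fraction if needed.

93168/1001 frames

A emits 24 × 3882 = 93168 frames; B emits 24000/1001 × 3882 = 93168000/1001.
Difference = 93168/1001 frames (≈ 93.0749); B is behind A.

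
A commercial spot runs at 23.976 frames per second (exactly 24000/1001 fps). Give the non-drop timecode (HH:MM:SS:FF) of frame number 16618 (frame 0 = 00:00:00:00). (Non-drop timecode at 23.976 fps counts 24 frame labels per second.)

16618 ÷ 24 = 692 full seconds, remainder 10 frames.
692 s = 0 h 11 min 32 s.
Timecode: 00:11:32:10.

00:11:32:10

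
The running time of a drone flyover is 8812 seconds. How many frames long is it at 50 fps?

Frames = 8812 × 50 = 440600.

440600 frames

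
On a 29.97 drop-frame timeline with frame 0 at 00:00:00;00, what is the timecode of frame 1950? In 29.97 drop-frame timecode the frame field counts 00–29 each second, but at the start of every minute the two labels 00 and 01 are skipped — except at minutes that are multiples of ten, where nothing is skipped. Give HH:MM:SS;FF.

Each 10-minute DF block holds 10 × 60 × 30 − 9 × 2 = 17982 frames. 1950 ÷ 17982 → 0 full blocks, remainder 1950.
Within the partial block the first minute is 1800 frames and each further minute 1798, so 1 further minute boundary passed. Total skipped labels = 18 × 0 + 2 × 1 = 2.
Non-drop label index = 1950 + 2 = 1952; at 30 labels/s that is 00:01:05:02, i.e. DF 00:01:05;02.

00:01:05;02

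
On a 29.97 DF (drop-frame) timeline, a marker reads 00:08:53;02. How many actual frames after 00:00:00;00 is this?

15976

As if non-drop at 30 labels/s: (0 × 3600 + 8 × 60 + 53) × 30 + 2 = 15992.
Minute boundaries passed: 8; those not divisible by 10: 8 − 0 = 8; dropped labels = 2 × 8 = 16.
Actual frame index = 15992 − 16 = 15976.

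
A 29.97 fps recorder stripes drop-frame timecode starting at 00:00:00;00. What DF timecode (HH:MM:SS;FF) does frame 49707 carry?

Ten DF minutes hold 17982 frames, so frame 49707 lies in block 2 (frames 35964–53945) with 13743 frames into that block.
The block's first minute is 1800 frames and the rest 1798 each; 13743 frames reaches minute 7, so 2 × 18 + 7 × 2 = 50 labels have been skipped so far.
Adding those back, label number 49707 + 50 = 49757 at 30 labels/s is 1658 s + 17 f = 0 h 27 min 38 s frame 17, i.e. 00:27:38;17.

00:27:38;17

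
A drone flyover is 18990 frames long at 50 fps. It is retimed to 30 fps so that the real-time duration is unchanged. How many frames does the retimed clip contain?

Target frames = source frames × (target rate / source rate) = 18990 × (30)/(50) = 18990 × 3/5 = 11394.

11394 frames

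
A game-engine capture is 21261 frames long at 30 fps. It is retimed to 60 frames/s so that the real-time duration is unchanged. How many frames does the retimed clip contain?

Frames at target rate = 21261 × (60) / (30) = 42522.

42522 frames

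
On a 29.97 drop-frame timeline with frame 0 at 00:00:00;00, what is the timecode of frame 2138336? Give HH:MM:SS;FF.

Ten DF minutes hold 17982 frames, so frame 2138336 lies in block 118 (frames 2121876–2139857) with 16460 frames into that block.
The block's first minute is 1800 frames and the rest 1798 each; 16460 frames reaches minute 9, so 118 × 18 + 9 × 2 = 2142 labels have been skipped so far.
Adding those back, label number 2138336 + 2142 = 2140478 at 30 labels/s is 71349 s + 8 f = 19 h 49 min 9 s frame 8, i.e. 19:49:09;08.

19:49:09;08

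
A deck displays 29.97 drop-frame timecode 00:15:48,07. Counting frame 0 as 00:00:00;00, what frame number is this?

28419

As if non-drop at 30 labels/s: (0 × 3600 + 15 × 60 + 48) × 30 + 7 = 28447.
Minute boundaries passed: 15; those not divisible by 10: 15 − 1 = 14; dropped labels = 2 × 14 = 28.
Actual frame index = 28447 − 28 = 28419.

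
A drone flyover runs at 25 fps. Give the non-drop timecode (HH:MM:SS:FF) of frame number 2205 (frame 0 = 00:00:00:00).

00:01:28:05

2205 ÷ 25 = 88 full seconds, remainder 5 frames.
88 s = 0 h 1 min 28 s.
Timecode: 00:01:28:05.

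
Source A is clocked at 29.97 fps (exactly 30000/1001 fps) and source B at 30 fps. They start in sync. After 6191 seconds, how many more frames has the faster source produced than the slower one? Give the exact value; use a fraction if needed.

185730/1001 frames

A emits 30000/1001 × 6191 = 185730000/1001 frames; B emits 30 × 6191 = 185730.
Difference = 185730/1001 frames (≈ 185.5445); B is ahead of A.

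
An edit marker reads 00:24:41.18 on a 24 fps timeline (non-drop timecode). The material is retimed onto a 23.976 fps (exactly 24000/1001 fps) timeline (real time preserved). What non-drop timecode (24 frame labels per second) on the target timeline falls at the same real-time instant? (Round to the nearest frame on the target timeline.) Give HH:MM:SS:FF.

00:24:40:06

Source frame index: (0×3600 + 24×60 + 41) × 24 + 18 = 35562.
Real time: 35562 / (24) = 5927/4 s.
Target frame: (5927/4) × (24000/1001) = 35562000/1001 ≈ 35526.474 → 35526.
At 24 labels/s: frame 35526 → 00:24:40:06.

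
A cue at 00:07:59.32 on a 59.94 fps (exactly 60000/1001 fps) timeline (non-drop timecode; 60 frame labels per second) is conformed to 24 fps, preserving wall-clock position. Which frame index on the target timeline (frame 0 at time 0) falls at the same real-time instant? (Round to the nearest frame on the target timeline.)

frame 11520

Source frame index: (0×3600 + 7×60 + 59) × 60 + 32 = 28772.
Real time: 28772 / (60000/1001) = 7200193/15000 s.
Target frame: (7200193/15000) × (24) = 7200193/625 ≈ 11520.309 → 11520.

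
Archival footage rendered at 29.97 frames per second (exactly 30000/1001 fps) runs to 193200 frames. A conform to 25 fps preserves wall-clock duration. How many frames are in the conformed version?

161161 frames

Target frames = source frames × (target rate / source rate) = 193200 × (25)/(30000/1001) = 193200 × 1001/1200 = 161161.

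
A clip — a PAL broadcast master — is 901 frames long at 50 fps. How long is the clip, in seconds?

Running time = 901 / (50) = 18.02 s.

18.02 seconds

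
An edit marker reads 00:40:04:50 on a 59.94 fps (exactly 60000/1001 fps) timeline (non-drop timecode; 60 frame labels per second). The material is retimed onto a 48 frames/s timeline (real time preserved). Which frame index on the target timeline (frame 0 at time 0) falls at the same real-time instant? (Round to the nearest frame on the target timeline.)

Source frame index: (0×3600 + 40×60 + 4) × 60 + 50 = 144290.
Real time: 144290 / (60000/1001) = 14443429/6000 s.
Target frame: (14443429/6000) × (48) = 14443429/125 ≈ 115547.432 → 115547.

frame 115547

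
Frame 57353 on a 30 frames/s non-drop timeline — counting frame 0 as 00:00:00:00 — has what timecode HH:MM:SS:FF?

57353 ÷ 30 = 1911 full seconds, remainder 23 frames.
1911 s = 0 h 31 min 51 s.
Timecode: 00:31:51:23.

00:31:51:23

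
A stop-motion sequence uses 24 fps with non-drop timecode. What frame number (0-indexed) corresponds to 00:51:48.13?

74605

Total seconds to the label: (0 × 3600 + 51 × 60 + 48) = 3108.
Frame index = 3108 × 24 + 13 = 74605.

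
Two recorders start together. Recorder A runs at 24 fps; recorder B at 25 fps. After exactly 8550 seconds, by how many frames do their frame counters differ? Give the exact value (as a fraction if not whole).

A emits 24 × 8550 = 205200 frames; B emits 25 × 8550 = 213750.
Difference = 8550 frames; B is ahead of A.

8550 frames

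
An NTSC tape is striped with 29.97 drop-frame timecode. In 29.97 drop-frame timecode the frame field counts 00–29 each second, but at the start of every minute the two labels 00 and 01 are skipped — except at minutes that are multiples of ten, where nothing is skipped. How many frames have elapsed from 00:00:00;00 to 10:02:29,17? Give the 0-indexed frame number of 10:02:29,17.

1083403

As if non-drop at 30 labels/s: (10 × 3600 + 2 × 60 + 29) × 30 + 17 = 1084487.
Minute boundaries passed: 602; those not divisible by 10: 602 − 60 = 542; dropped labels = 2 × 542 = 1084.
Actual frame index = 1084487 − 1084 = 1083403.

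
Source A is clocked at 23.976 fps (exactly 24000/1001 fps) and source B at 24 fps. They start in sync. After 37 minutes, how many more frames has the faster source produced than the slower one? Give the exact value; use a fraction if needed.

37 min = 2220 s.
A emits 24000/1001 × 2220 = 53280000/1001 frames; B emits 24 × 2220 = 53280.
Difference = 53280/1001 frames (≈ 53.2268); B is ahead of A.

53280/1001 frames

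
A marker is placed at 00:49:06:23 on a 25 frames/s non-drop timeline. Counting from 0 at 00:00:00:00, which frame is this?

frame 73673

Total seconds to the label: (0 × 3600 + 49 × 60 + 6) = 2946.
Frame index = 2946 × 25 + 23 = 73673.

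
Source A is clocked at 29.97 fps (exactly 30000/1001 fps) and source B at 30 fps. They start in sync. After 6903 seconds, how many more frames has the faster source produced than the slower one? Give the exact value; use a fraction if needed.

A emits 30000/1001 × 6903 = 15930000/77 frames; B emits 30 × 6903 = 207090.
Difference = 15930/77 frames (≈ 206.8831); B is ahead of A.

15930/77 frames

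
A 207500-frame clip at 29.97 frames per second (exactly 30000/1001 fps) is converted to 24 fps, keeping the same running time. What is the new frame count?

166166 frames

Target frames = source frames × (target rate / source rate) = 207500 × (24)/(30000/1001) = 207500 × 1001/1250 = 166166.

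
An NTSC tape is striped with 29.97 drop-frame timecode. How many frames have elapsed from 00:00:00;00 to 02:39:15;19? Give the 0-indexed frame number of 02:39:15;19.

286381

As if non-drop at 30 labels/s: (2 × 3600 + 39 × 60 + 15) × 30 + 19 = 286669.
Minute boundaries passed: 159; those not divisible by 10: 159 − 15 = 144; dropped labels = 2 × 144 = 288.
Actual frame index = 286669 − 288 = 286381.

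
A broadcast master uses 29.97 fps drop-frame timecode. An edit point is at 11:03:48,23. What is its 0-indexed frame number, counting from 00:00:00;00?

As if non-drop at 30 labels/s: (11 × 3600 + 3 × 60 + 48) × 30 + 23 = 1194863.
Minute boundaries passed: 663; those not divisible by 10: 663 − 66 = 597; dropped labels = 2 × 597 = 1194.
Actual frame index = 1194863 − 1194 = 1193669.

1193669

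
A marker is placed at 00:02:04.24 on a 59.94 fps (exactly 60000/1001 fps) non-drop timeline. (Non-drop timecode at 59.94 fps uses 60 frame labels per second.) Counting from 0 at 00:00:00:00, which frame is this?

Total seconds to the label: (0 × 3600 + 2 × 60 + 4) = 124.
Frame index = 124 × 60 + 24 = 7464.

frame 7464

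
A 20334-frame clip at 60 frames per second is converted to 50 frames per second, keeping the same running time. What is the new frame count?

Target frames = source frames × (target rate / source rate) = 20334 × (50)/(60) = 20334 × 5/6 = 16945.

16945 frames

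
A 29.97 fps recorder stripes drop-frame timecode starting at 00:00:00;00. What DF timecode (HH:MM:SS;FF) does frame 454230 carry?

04:12:36;04

Ten DF minutes hold 17982 frames, so frame 454230 lies in block 25 (frames 449550–467531) with 4680 frames into that block.
The block's first minute is 1800 frames and the rest 1798 each; 4680 frames reaches minute 2, so 25 × 18 + 2 × 2 = 454 labels have been skipped so far.
Adding those back, label number 454230 + 454 = 454684 at 30 labels/s is 15156 s + 4 f = 4 h 12 min 36 s frame 4, i.e. 04:12:36;04.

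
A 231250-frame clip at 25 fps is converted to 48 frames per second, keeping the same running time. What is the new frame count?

Target frames = source frames × (target rate / source rate) = 231250 × (48)/(25) = 231250 × 48/25 = 444000.

444000 frames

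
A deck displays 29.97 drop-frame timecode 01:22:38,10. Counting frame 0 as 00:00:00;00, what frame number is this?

148602

Complete 10-minute blocks: 8, each 17982 frames → 143856.
Remaining 2 whole minutes in the current block: 1800 + 1 × 1798 = 3598 frames.
Within the current minute: 38 × 30 + 10 − 2 = 1148 (labels ;00/;01 skipped at this minute). Total = 143856 + 3598 + 1148 = 148602.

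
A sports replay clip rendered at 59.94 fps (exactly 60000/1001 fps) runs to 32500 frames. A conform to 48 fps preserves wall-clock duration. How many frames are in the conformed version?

26026 frames

Target frames = source frames × (target rate / source rate) = 32500 × (48)/(60000/1001) = 32500 × 1001/1250 = 26026.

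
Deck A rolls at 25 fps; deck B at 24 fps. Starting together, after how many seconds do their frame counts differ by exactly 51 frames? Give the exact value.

51 seconds

The gap grows by |24 − 25| = 1 frame per second.
Time for a 51-frame gap: 51 ÷ (1) = 51 s.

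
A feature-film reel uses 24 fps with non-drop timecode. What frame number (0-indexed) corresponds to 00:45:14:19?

Total seconds to the label: (0 × 3600 + 45 × 60 + 14) = 2714.
Frame index = 2714 × 24 + 19 = 65155.

65155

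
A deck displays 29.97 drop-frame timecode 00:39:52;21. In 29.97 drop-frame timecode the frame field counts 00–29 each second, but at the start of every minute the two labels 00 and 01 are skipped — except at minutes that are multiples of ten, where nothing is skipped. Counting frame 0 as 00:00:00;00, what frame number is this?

Complete 10-minute blocks: 3, each 17982 frames → 53946.
Remaining 9 whole minutes in the current block: 1800 + 8 × 1798 = 16184 frames.
Within the current minute: 52 × 30 + 21 − 2 = 1579 (labels ;00/;01 skipped at this minute). Total = 53946 + 16184 + 1579 = 71709.

71709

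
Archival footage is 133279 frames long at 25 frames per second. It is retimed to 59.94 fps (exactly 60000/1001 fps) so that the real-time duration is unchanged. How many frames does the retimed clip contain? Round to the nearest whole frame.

Frames at target rate = 133279 × (60000/1001) / (25) = 319869600/1001 ≈ 319550.050.
Nearest whole frame: 319550.

319550 frames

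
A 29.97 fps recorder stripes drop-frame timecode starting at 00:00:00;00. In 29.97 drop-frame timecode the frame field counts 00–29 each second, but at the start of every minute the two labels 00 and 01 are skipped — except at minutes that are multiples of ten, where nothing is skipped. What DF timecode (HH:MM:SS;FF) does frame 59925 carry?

00:33:19;15

Each 10-minute DF block holds 10 × 60 × 30 − 9 × 2 = 17982 frames. 59925 ÷ 17982 → 3 full blocks, remainder 5979.
Within the partial block the first minute is 1800 frames and each further minute 1798, so 3 further minute boundaries passed. Total skipped labels = 18 × 3 + 2 × 3 = 60.
Non-drop label index = 59925 + 60 = 59985; at 30 labels/s that is 00:33:19:15, i.e. DF 00:33:19;15.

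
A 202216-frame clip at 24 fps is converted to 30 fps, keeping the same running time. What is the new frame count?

Target frames = source frames × (target rate / source rate) = 202216 × (30)/(24) = 202216 × 5/4 = 252770.

252770 frames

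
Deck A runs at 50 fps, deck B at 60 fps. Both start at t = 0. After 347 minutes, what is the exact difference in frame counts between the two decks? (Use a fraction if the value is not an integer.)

347 min = 20820 s.
A emits 50 × 20820 = 1041000 frames; B emits 60 × 20820 = 1249200.
Difference = 208200 frames; B is ahead of A.

208200 frames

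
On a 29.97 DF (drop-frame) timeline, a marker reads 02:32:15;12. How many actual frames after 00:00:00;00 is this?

273788

Complete 10-minute blocks: 15, each 17982 frames → 269730.
Remaining 2 whole minutes in the current block: 1800 + 1 × 1798 = 3598 frames.
Within the current minute: 15 × 30 + 12 − 2 = 460 (labels ;00/;01 skipped at this minute). Total = 269730 + 3598 + 460 = 273788.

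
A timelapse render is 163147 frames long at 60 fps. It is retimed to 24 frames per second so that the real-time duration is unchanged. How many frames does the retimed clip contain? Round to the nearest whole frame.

65259 frames

Frames at target rate = 163147 × (24) / (60) = 326294/5 ≈ 65258.800.
Nearest whole frame: 65259.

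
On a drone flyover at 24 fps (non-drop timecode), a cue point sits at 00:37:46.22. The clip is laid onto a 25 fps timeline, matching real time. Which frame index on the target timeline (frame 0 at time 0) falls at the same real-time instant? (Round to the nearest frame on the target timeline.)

frame 56673

Source frame index: (0×3600 + 37×60 + 46) × 24 + 22 = 54406.
Real time: 54406 / (24) = 27203/12 s.
Target frame: (27203/12) × (25) = 680075/12 ≈ 56672.917 → 56673.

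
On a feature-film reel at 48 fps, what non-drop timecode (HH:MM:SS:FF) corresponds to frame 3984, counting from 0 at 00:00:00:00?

00:01:23:00

3984 ÷ 48 = 83 full seconds, remainder 0 frames.
83 s = 0 h 1 min 23 s.
Timecode: 00:01:23:00.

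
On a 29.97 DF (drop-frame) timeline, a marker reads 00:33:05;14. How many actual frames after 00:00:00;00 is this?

Complete 10-minute blocks: 3, each 17982 frames → 53946.
Remaining 3 whole minutes in the current block: 1800 + 2 × 1798 = 5396 frames.
Within the current minute: 5 × 30 + 14 − 2 = 162 (labels ;00/;01 skipped at this minute). Total = 53946 + 5396 + 162 = 59504.

59504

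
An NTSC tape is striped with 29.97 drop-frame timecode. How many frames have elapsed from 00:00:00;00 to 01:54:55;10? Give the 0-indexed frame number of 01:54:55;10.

206654

Complete 10-minute blocks: 11, each 17982 frames → 197802.
Remaining 4 whole minutes in the current block: 1800 + 3 × 1798 = 7194 frames.
Within the current minute: 55 × 30 + 10 − 2 = 1658 (labels ;00/;01 skipped at this minute). Total = 197802 + 7194 + 1658 = 206654.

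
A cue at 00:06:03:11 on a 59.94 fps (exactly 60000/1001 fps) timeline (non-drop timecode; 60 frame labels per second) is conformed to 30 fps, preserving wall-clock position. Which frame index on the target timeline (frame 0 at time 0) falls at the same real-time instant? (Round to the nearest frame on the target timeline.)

frame 10906

Source frame index: (0×3600 + 6×60 + 3) × 60 + 11 = 21791.
Real time: 21791 / (60000/1001) = 21812791/60000 s.
Target frame: (21812791/60000) × (30) = 21812791/2000 ≈ 10906.396 → 10906.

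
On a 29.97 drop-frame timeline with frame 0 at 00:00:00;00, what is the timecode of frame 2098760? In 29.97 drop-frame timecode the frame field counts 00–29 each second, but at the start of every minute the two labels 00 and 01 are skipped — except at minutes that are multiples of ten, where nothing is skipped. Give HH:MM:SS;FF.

Each 10-minute DF block holds 10 × 60 × 30 − 9 × 2 = 17982 frames. 2098760 ÷ 17982 → 116 full blocks, remainder 12848.
Within the partial block the first minute is 1800 frames and each further minute 1798, so 7 further minute boundaries passed. Total skipped labels = 18 × 116 + 2 × 7 = 2102.
Non-drop label index = 2098760 + 2102 = 2100862; at 30 labels/s that is 19:27:08:22, i.e. DF 19:27:08;22.

19:27:08;22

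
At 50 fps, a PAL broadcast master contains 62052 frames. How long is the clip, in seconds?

1241.04 seconds

Running time = 62052 / (50) = 1241.04 s.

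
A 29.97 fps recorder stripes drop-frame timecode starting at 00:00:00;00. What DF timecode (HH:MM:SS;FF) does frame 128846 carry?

01:11:39;04

Ten DF minutes hold 17982 frames, so frame 128846 lies in block 7 (frames 125874–143855) with 2972 frames into that block.
The block's first minute is 1800 frames and the rest 1798 each; 2972 frames reaches minute 1, so 7 × 18 + 1 × 2 = 128 labels have been skipped so far.
Adding those back, label number 128846 + 128 = 128974 at 30 labels/s is 4299 s + 4 f = 1 h 11 min 39 s frame 4, i.e. 01:11:39;04.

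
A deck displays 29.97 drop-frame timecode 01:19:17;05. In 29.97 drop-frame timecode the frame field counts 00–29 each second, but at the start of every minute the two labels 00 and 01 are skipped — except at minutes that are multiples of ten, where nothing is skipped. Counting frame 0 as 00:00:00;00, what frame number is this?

As if non-drop at 30 labels/s: (1 × 3600 + 19 × 60 + 17) × 30 + 5 = 142715.
Minute boundaries passed: 79; those not divisible by 10: 79 − 7 = 72; dropped labels = 2 × 72 = 144.
Actual frame index = 142715 − 144 = 142571.

142571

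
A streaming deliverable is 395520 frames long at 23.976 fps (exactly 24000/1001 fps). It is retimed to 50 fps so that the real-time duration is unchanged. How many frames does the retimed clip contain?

824824 frames

Target frames = source frames × (target rate / source rate) = 395520 × (50)/(24000/1001) = 395520 × 1001/480 = 824824.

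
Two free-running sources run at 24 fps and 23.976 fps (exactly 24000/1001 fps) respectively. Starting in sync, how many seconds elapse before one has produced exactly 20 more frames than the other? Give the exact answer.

5005/6 seconds

The gap grows by |24000/1001 − 24| = 24/1001 frames per second.
Time for a 20-frame gap: 20 ÷ (24/1001) = 5005/6 s.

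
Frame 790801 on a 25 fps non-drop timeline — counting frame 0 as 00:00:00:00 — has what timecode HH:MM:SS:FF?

08:47:12:01

790801 ÷ 25 = 31632 full seconds, remainder 1 frame.
31632 s = 8 h 47 min 12 s.
Timecode: 08:47:12:01.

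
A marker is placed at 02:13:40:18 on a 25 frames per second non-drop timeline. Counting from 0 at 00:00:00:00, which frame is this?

frame 200518

Total seconds to the label: (2 × 3600 + 13 × 60 + 40) = 8020.
Frame index = 8020 × 25 + 18 = 200518.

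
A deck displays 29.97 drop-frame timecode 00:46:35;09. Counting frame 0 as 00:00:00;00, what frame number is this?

83775

Complete 10-minute blocks: 4, each 17982 frames → 71928.
Remaining 6 whole minutes in the current block: 1800 + 5 × 1798 = 10790 frames.
Within the current minute: 35 × 30 + 9 − 2 = 1057 (labels ;00/;01 skipped at this minute). Total = 71928 + 10790 + 1057 = 83775.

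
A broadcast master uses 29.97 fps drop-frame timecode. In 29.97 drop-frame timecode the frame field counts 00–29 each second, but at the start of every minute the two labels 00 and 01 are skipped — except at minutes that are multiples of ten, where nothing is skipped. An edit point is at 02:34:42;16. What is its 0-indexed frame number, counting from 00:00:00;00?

Complete 10-minute blocks: 15, each 17982 frames → 269730.
Remaining 4 whole minutes in the current block: 1800 + 3 × 1798 = 7194 frames.
Within the current minute: 42 × 30 + 16 − 2 = 1274 (labels ;00/;01 skipped at this minute). Total = 269730 + 7194 + 1274 = 278198.

278198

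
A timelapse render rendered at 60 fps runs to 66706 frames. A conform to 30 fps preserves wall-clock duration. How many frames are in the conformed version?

33353 frames

Frames at target rate = 66706 × (30) / (60) = 33353.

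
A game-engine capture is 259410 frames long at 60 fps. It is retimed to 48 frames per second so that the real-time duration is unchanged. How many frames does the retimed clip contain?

Target frames = source frames × (target rate / source rate) = 259410 × (48)/(60) = 259410 × 4/5 = 207528.

207528 frames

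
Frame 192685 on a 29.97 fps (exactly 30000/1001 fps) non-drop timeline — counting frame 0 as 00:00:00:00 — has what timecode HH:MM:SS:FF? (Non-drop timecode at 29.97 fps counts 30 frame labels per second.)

01:47:02:25

192685 ÷ 30 = 6422 full seconds, remainder 25 frames.
6422 s = 1 h 47 min 2 s.
Timecode: 01:47:02:25.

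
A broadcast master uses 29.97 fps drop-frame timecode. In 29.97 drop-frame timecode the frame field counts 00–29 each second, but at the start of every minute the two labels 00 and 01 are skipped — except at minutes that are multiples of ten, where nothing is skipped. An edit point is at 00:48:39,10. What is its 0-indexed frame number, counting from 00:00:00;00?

87492

Complete 10-minute blocks: 4, each 17982 frames → 71928.
Remaining 8 whole minutes in the current block: 1800 + 7 × 1798 = 14386 frames.
Within the current minute: 39 × 30 + 10 − 2 = 1178 (labels ;00/;01 skipped at this minute). Total = 71928 + 14386 + 1178 = 87492.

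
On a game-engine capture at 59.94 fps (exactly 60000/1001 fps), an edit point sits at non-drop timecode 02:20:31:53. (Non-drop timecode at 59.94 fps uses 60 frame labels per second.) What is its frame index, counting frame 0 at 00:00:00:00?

505913

Total seconds to the label: (2 × 3600 + 20 × 60 + 31) = 8431.
Frame index = 8431 × 60 + 53 = 505913.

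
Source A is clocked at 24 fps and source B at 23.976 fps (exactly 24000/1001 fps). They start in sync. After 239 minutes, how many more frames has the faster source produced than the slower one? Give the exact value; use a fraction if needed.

239 min = 14340 s.
A emits 24 × 14340 = 344160 frames; B emits 24000/1001 × 14340 = 344160000/1001.
Difference = 344160/1001 frames (≈ 343.8162); B is behind A.

344160/1001 frames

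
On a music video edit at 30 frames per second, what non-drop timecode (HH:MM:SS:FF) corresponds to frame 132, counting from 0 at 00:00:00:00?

00:00:04:12

132 ÷ 30 = 4 full seconds, remainder 12 frames.
4 s = 0 h 0 min 4 s.
Timecode: 00:00:04:12.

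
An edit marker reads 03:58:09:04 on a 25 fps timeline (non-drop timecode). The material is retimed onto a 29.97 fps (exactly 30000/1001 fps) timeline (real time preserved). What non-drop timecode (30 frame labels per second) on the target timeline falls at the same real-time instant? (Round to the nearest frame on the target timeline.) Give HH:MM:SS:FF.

Source frame index: (3×3600 + 58×60 + 9) × 25 + 4 = 357229.
Real time: 357229 / (25) = 357229/25 s.
Target frame: (357229/25) × (30000/1001) = 428674800/1001 ≈ 428246.553 → 428247.
At 30 labels/s: frame 428247 → 03:57:54:27.

03:57:54:27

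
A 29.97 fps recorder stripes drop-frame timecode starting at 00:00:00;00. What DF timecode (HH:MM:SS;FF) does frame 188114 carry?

Ten DF minutes hold 17982 frames, so frame 188114 lies in block 10 (frames 179820–197801) with 8294 frames into that block.
The block's first minute is 1800 frames and the rest 1798 each; 8294 frames reaches minute 4, so 10 × 18 + 4 × 2 = 188 labels have been skipped so far.
Adding those back, label number 188114 + 188 = 188302 at 30 labels/s is 6276 s + 22 f = 1 h 44 min 36 s frame 22, i.e. 01:44:36;22.

01:44:36;22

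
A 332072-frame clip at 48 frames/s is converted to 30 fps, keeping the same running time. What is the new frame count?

207545 frames

Frames at target rate = 332072 × (30) / (48) = 207545.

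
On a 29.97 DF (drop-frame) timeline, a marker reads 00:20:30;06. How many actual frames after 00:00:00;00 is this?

36870

Complete 10-minute blocks: 2, each 17982 frames → 35964.
Remaining 0 whole minutes in the current block: 0 frames.
Within the current minute: 30 × 30 + 6 = 906. Total = 35964 + 0 + 906 = 36870.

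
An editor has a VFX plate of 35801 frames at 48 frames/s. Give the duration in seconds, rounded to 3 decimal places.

Running time = 35801 × 1/48 = 35801/48 s ≈ 745.854 s.

745.854 seconds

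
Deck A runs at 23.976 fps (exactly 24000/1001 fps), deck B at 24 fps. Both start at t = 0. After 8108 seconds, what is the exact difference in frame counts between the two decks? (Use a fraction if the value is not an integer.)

194592/1001 frames

A emits 24000/1001 × 8108 = 194592000/1001 frames; B emits 24 × 8108 = 194592.
Difference = 194592/1001 frames (≈ 194.3976); B is ahead of A.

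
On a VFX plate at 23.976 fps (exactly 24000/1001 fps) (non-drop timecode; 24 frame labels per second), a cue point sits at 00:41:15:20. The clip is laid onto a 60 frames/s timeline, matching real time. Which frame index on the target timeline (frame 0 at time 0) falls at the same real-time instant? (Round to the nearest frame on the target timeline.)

Source frame index: (0×3600 + 41×60 + 15) × 24 + 20 = 59420.
Real time: 59420 / (24000/1001) = 2973971/1200 s.
Target frame: (2973971/1200) × (60) = 2973971/20 ≈ 148698.550 → 148699.

frame 148699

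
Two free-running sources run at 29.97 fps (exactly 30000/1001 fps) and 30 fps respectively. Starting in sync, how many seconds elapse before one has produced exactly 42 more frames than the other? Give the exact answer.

1401.4 seconds

The gap grows by |30 − 30000/1001| = 30/1001 frames per second.
Time for a 42-frame gap: 42 ÷ (30/1001) = 1401.4 s.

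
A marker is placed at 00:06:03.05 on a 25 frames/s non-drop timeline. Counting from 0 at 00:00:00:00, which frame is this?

9080

Total seconds to the label: (0 × 3600 + 6 × 60 + 3) = 363.
Frame index = 363 × 25 + 5 = 9080.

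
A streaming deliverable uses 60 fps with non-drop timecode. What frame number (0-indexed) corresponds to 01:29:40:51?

Total seconds to the label: (1 × 3600 + 29 × 60 + 40) = 5380.
Frame index = 5380 × 60 + 51 = 322851.

frame 322851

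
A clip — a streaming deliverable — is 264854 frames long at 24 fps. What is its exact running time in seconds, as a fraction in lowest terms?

Running time = 264854 ÷ (24) = 264854 × 1/24 = 132427/12 s.

132427/12 seconds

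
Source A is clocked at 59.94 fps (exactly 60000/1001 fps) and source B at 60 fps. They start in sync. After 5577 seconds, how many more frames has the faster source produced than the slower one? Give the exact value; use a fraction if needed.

A emits 60000/1001 × 5577 = 2340000/7 frames; B emits 60 × 5577 = 334620.
Difference = 2340/7 frames (≈ 334.2857); B is ahead of A.

2340/7 frames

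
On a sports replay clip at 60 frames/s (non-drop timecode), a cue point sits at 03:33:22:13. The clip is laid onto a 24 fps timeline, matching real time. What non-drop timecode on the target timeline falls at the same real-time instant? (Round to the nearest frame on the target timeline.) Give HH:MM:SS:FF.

03:33:22:05

Source frame index: (3×3600 + 33×60 + 22) × 60 + 13 = 768133.
Real time: 768133 / (60) = 768133/60 s.
Target frame: (768133/60) × (24) = 1536266/5 ≈ 307253.200 → 307253.
At 24 labels/s: frame 307253 → 03:33:22:05.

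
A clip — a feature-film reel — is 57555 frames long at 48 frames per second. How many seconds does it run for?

1199.0625 seconds

Running time = 57555 / (48) = 1199.0625 s.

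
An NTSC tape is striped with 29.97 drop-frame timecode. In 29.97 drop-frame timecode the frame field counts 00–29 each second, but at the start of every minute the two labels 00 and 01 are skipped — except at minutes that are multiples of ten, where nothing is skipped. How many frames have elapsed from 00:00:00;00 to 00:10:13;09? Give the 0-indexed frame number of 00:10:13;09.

18381

As if non-drop at 30 labels/s: (0 × 3600 + 10 × 60 + 13) × 30 + 9 = 18399.
Minute boundaries passed: 10; those not divisible by 10: 10 − 1 = 9; dropped labels = 2 × 9 = 18.
Actual frame index = 18399 − 18 = 18381.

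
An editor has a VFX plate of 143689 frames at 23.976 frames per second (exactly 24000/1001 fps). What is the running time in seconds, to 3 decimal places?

5993.029 seconds

Running time = 143689 × 1001/24000 = 143832689/24000 s ≈ 5993.029 s.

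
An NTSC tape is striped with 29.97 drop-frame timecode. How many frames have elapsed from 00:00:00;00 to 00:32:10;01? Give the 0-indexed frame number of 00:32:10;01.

As if non-drop at 30 labels/s: (0 × 3600 + 32 × 60 + 10) × 30 + 1 = 57901.
Minute boundaries passed: 32; those not divisible by 10: 32 − 3 = 29; dropped labels = 2 × 29 = 58.
Actual frame index = 57901 − 58 = 57843.

57843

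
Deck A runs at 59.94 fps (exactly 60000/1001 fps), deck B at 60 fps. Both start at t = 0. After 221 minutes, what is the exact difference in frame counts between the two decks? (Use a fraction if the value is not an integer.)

61200/77 frames

221 min = 13260 s.
A emits 60000/1001 × 13260 = 61200000/77 frames; B emits 60 × 13260 = 795600.
Difference = 61200/77 frames (≈ 794.8052); B is ahead of A.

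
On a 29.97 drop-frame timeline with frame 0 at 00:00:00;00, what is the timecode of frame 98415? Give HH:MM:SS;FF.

00:54:43;23

Ten DF minutes hold 17982 frames, so frame 98415 lies in block 5 (frames 89910–107891) with 8505 frames into that block.
The block's first minute is 1800 frames and the rest 1798 each; 8505 frames reaches minute 4, so 5 × 18 + 4 × 2 = 98 labels have been skipped so far.
Adding those back, label number 98415 + 98 = 98513 at 30 labels/s is 3283 s + 23 f = 0 h 54 min 43 s frame 23, i.e. 00:54:43;23.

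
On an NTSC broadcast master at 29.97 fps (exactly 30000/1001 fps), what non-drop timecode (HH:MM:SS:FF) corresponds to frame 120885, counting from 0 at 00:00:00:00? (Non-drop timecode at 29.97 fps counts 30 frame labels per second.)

120885 ÷ 30 = 4029 full seconds, remainder 15 frames.
4029 s = 1 h 7 min 9 s.
Timecode: 01:07:09:15.

01:07:09:15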